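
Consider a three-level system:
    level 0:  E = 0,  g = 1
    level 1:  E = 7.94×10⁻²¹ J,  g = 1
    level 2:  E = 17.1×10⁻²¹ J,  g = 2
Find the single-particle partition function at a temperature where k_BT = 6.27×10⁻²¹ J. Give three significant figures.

Eᵢ/kT = 0, 1.2663, 2.7273.
Z = Σ gᵢe^(−Eᵢ/kT) = 1·e^(−0) + 1·e^(−1.2663) + 2·e^(−2.7273) = 1.0000 + 0.28187 + 0.13079 = 1.4127.

Z = 1.41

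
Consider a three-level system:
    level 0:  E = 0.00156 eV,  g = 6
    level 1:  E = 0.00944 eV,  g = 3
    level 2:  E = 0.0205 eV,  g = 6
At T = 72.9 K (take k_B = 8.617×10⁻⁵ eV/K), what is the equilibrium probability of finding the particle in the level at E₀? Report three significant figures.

0.839

k_BT = 8.617×10⁻⁵ × 72.9 K = 0.0062818 eV.
Eᵢ/kT = 0.24834, 1.5028, 3.2634.
Z = Σ gᵢe^(−Eᵢ/kT) = 6·e^(−0.24834) + 3·e^(−1.5028) + 6·e^(−3.2634) = 4.6806 + 0.66752 + 0.22955 = 5.5777.
P₀ = g₀ e^(−E₀/kT) / Z = 4.6806/5.5777 = 0.839.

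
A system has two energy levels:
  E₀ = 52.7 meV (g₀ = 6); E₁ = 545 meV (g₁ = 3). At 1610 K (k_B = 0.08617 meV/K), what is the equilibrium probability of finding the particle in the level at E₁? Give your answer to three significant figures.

k_BT = 0.08617 × 1610 K = 138.73 meV.
Eᵢ/kT = 0.37987, 3.9285.
Z = Σ gᵢe^(−Eᵢ/kT) = 6·e^(−0.37987) + 3·e^(−3.9285) = 4.1037 + 0.059019 = 4.1627.
P₁ = g₁ e^(−E₁/kT) / Z = 0.059019/4.1627 = 0.0142.

0.0142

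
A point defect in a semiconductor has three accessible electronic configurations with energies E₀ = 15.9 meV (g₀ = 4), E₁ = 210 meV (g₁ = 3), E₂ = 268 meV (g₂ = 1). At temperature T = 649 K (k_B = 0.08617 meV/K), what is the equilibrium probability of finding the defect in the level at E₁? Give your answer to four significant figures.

k_BT = 0.08617 × 649 K = 55.9243 meV.
Eᵢ/kT = 0.284313, 3.75508, 4.79219.
Z = Σ gᵢe^(−Eᵢ/kT) = 4·e^(−0.284313) + 3·e^(−3.75508) + 1·e^(−4.79219) = 3.01012 + 0.0701957 + 0.00829427 = 3.08861.
P₁ = g₁ e^(−E₁/kT) / Z = 0.0701957/3.08861 = 0.02273.

0.02273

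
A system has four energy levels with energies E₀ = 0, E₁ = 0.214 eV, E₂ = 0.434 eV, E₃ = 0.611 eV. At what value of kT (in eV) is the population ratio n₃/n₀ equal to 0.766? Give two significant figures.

2.3 eV

n₃/n₀ = exp[−(E₃−E₀)/kT] = 0.766.
⇒ (E₃−E₀)/kT = ln(1/0.766) = ln(1.305) = 0.2662.
kT = 0.611 eV / 0.2662 = 2.3 eV.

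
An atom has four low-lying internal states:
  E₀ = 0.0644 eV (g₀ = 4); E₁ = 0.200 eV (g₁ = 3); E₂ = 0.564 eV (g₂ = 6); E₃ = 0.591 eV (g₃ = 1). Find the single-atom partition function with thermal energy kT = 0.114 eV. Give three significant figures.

Z = 2.84

Eᵢ/kT = 0.56491, 1.7544, 4.9474, 5.1842.
Z = Σ gᵢe^(−Eᵢ/kT) = 4·e^(−0.56491) + 3·e^(−1.7544) + 6·e^(−4.9474) + 1·e^(−5.1842) = 2.2736 + 0.51903 + 0.042611 + 0.0056044 = 2.8408.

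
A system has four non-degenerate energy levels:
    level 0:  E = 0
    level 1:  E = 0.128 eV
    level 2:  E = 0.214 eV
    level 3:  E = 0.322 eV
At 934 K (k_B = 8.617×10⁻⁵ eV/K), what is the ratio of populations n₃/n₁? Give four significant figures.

k_BT = 8.617×10⁻⁵ × 934 K = 0.0804828 eV.
n₃/n₁ = exp[−(E₃−E₁)/kT] = exp(−(0.194 eV)/(0.0804828 eV)) = exp(-2.41045) = 0.08977.

0.08977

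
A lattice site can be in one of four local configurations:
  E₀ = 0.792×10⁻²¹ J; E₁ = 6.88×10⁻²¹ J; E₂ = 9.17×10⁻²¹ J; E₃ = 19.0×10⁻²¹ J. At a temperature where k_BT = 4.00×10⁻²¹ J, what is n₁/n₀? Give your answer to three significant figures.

n₁/n₀ = exp[−(E₁−E₀)/kT] = exp(−(6.088 ×10⁻²¹ J)/(4.00 ×10⁻²¹ J)) = exp(-1.5220) = 0.218.

0.218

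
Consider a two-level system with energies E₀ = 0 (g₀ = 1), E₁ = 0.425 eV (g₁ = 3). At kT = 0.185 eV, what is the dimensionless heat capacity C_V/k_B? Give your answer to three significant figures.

Eᵢ/kT = 0, 2.2973.
Z = Σ gᵢe^(−Eᵢ/kT) = 1·e^(−0) + 3·e^(−2.2973) = 1.0000 + 0.30159 = 1.3016.
⟨E⟩ = 0.098476 eV, ⟨E²⟩ = 0.041852 eV².
C_V/k_B = (⟨E²⟩ − ⟨E⟩²)/(kT)² = (0.041852 − 0.0096975)/0.034225 = 0.940.

0.940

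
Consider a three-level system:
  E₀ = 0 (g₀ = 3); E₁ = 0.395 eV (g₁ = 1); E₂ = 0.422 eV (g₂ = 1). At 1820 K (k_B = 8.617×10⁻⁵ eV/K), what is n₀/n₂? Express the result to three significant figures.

44.2

k_BT = 8.617×10⁻⁵ × 1820 K = 0.15683 eV.
n₀/n₂ = (g₀/g₂) exp[−(E₀−E₂)/kT] = (3/1) × exp(−(-0.422 eV)/(0.15683 eV)) = (3/1) × exp(2.6908) = 44.2.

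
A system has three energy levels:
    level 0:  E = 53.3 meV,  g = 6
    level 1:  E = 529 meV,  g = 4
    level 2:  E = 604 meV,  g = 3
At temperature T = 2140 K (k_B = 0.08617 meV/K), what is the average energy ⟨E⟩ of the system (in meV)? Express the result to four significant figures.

k_BT = 0.08617 × 2140 K = 184.404 meV.
Eᵢ/kT = 0.289039, 2.86870, 3.27542.
Z = Σ gᵢe^(−Eᵢ/kT) = 6·e^(−0.289039) + 4·e^(−2.86870) + 3·e^(−3.27542) = 4.49390 + 0.227091 + 0.113403 = 4.83439.
⟨E⟩ = Σ Eᵢ gᵢe^(−Eᵢ/kT) / Z = (53.3·4.49390 + 529·0.227091 + 604·0.113403) / 4.83439 = 88.56 meV.

88.56 meV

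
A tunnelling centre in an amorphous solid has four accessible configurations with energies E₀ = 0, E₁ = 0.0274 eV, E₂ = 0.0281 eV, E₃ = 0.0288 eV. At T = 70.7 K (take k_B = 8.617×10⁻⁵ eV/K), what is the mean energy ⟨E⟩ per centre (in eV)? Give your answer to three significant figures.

0.000815 eV

k_BT = 8.617×10⁻⁵ × 70.7 K = 0.0060922 eV.
Eᵢ/kT = 0, 4.4976, 4.6125, 4.7274.
Z = Σ e^(−Eᵢ/kT) = e^(−0) + e^(−4.4976) + e^(−4.6125) + e^(−4.7274) = 1.0000 + 0.011136 + 0.0099270 + 0.0088494 = 1.0299.
⟨E⟩ = Σ Eᵢ e^(−Eᵢ/kT) / Z = (0·1.0000 + 0.0274·0.011136 + 0.0281·0.0099270 + 0.0288·0.0088494) / 1.0299 = 0.000815 eV.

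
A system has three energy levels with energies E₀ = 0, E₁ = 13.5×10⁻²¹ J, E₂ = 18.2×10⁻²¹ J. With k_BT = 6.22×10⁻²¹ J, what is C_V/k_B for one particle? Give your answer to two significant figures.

Eᵢ/kT = 0, 2.170, 2.926.
Z = Σ e^(−Eᵢ/kT) = e^(−0) + e^(−2.170) + e^(−2.926) = 1.000 + 0.1142 + 0.05361 = 1.168.
⟨E⟩ = 2.155, ⟨E²⟩ = 33.02.
C_V/k_B = (⟨E²⟩ − ⟨E⟩²)/(kT)² = (33.02 − 4.644)/38.69 = 0.73.

0.73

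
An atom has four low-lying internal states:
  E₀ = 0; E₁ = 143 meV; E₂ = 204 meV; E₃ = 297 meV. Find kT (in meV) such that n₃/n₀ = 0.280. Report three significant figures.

233 meV

n₃/n₀ = exp[−(E₃−E₀)/kT] = 0.280.
⇒ (E₃−E₀)/kT = ln(1/0.280) = ln(3.5714) = 1.2730.
kT = 297 meV / 1.2730 = 233 meV.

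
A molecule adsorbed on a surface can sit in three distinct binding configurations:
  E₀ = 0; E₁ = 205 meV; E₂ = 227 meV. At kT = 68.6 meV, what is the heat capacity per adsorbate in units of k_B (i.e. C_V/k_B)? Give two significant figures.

0.72

Eᵢ/kT = 0, 2.988, 3.309.
Z = Σ e^(−Eᵢ/kT) = e^(−0) + e^(−2.988) + e^(−3.309) = 1.000 + 0.05039 + 0.03655 = 1.087.
⟨E⟩ = 17.14 meV, ⟨E²⟩ = 3681 meV².
C_V/k_B = (⟨E²⟩ − ⟨E⟩²)/(kT)² = (3681 − 293.8)/4706 = 0.72.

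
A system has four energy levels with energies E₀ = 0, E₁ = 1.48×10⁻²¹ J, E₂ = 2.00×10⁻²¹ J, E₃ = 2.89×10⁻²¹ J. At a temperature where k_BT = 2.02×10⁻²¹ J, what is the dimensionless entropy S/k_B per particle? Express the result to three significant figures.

1.25

Eᵢ/kT = 0, 0.73267, 0.99010, 1.4307.
Z = Σ e^(−Eᵢ/kT) = e^(−0) + e^(−0.73267) + e^(−0.99010) + e^(−1.4307) = 1.0000 + 0.48062 + 0.37154 + 0.23914 = 2.0913.
⟨E⟩ = Σ EᵢPᵢ = 1.0259 ×10⁻²¹ J.
S/k_B = ln Z + ⟨E⟩/kT = ln(2.0913) + 1.0259/2.02 = 0.73779 + 0.50787 = 1.25.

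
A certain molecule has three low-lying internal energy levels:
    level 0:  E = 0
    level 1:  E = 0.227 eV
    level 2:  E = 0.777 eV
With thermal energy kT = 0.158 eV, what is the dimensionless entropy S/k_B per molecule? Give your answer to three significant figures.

Eᵢ/kT = 0, 1.4367, 4.9177.
Z = Σ e^(−Eᵢ/kT) = e^(−0) + e^(−1.4367) + e^(−4.9177) = 1.0000 + 0.23771 + 0.0073159 = 1.2450.
⟨E⟩ = Σ EᵢPᵢ = 0.047907 eV.
S/k_B = ln Z + ⟨E⟩/kT = ln(1.2450) + 0.047907/0.158 = 0.21914 + 0.30321 = 0.522.

0.522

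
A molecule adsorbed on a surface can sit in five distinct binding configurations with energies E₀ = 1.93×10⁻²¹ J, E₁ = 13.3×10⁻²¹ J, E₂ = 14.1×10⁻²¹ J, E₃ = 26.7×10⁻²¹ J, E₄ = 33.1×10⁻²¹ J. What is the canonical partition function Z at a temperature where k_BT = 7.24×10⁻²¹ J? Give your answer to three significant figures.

Z = 1.10

Eᵢ/kT = 0.26657, 1.8370, 1.9475, 3.6878, 4.5718.
Z = Σ e^(−Eᵢ/kT) = e^(−0.26657) + e^(−1.8370) + e^(−1.9475) + e^(−3.6878) + e^(−4.5718) = 0.76600 + 0.15929 + 0.14263 + 0.025027 + 0.010339 = 1.1033.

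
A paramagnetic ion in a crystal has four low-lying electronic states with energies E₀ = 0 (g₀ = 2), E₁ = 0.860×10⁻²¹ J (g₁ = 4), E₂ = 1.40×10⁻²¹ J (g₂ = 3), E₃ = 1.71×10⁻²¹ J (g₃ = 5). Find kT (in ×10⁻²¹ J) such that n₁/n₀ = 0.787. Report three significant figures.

0.922 ×10⁻²¹ J

n₁/n₀ = (g₁/g₀) exp[−(E₁−E₀)/kT] = 0.787.
⇒ (E₁−E₀)/kT = ln((4/2)/0.787) = ln(2.5413) = 0.93268.
kT = 0.860 ×10⁻²¹ J / 0.93268 = 0.922 ×10⁻²¹ J.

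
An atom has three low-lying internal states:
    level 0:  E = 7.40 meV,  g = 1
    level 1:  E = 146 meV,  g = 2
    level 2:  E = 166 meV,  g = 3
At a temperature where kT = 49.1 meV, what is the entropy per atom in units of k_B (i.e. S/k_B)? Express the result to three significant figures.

0.794

Eᵢ/kT = 0.15071, 2.9735, 3.3809.
Z = Σ gᵢe^(−Eᵢ/kT) = 1·e^(−0.15071) + 2·e^(−2.9735) + 3·e^(−3.3809) = 0.86010 + 0.10225 + 0.10205 = 1.0644.
⟨E⟩ = Σ EᵢPᵢ = 35.920 meV.
S/k_B = ln Z + ⟨E⟩/kT = ln(1.0644) + 35.920/49.1 = 0.062411 + 0.73157 = 0.794.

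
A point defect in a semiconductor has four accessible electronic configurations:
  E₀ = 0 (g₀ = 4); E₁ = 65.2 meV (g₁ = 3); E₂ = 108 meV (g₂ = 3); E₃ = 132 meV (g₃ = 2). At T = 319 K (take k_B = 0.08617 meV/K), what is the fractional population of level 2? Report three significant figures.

0.0135

k_BT = 0.08617 × 319 K = 27.488 meV.
Eᵢ/kT = 0, 2.3719, 3.9290, 4.8021.
Z = Σ gᵢe^(−Eᵢ/kT) = 4·e^(−0) + 3·e^(−2.3719) + 3·e^(−3.9290) + 2·e^(−4.8021) = 4.0000 + 0.27991 + 0.058990 + 0.016425 = 4.3553.
P₂ = g₂ e^(−E₂/kT) / Z = 0.058990/4.3553 = 0.0135.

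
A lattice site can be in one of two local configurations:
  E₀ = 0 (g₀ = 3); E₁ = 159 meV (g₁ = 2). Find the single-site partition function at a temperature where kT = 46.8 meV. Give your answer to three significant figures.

Z = 3.07

Eᵢ/kT = 0, 3.3974.
Z = Σ gᵢe^(−Eᵢ/kT) = 3·e^(−0) + 2·e^(−3.3974) = 3.0000 + 0.066920 = 3.0669.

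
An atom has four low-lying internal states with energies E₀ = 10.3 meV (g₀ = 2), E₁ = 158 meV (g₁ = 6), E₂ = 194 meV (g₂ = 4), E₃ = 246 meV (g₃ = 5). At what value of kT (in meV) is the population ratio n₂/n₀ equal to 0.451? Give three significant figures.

123 meV

n₂/n₀ = (g₂/g₀) exp[−(E₂−E₀)/kT] = 0.451.
⇒ (E₂−E₀)/kT = ln((4/2)/0.451) = ln(4.4346) = 1.4894.
kT = 183.7 meV / 1.4894 = 123 meV.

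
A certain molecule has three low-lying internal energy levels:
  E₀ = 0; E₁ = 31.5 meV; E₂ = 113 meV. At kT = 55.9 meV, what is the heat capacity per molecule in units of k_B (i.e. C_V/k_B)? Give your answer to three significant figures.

Eᵢ/kT = 0, 0.56351, 2.0215.
Z = Σ e^(−Eᵢ/kT) = e^(−0) + e^(−0.56351) + e^(−2.0215) = 1.0000 + 0.56921 + 0.13246 = 1.7017.
⟨E⟩ = 19.332 meV, ⟨E²⟩ = 1325.8 meV².
C_V/k_B = (⟨E²⟩ − ⟨E⟩²)/(kT)² = (1325.8 − 373.73)/3124.8 = 0.305.

0.305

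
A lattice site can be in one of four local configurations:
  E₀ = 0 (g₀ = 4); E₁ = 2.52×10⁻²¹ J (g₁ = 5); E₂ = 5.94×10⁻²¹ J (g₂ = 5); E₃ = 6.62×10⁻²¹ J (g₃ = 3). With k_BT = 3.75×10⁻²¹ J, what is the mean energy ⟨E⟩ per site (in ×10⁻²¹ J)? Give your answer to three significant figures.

1.97 ×10⁻²¹ J

Eᵢ/kT = 0, 0.67200, 1.5840, 1.7653.
Z = Σ gᵢe^(−Eᵢ/kT) = 4·e^(−0) + 5·e^(−0.67200) + 5·e^(−1.5840) + 3·e^(−1.7653) = 4.0000 + 2.5534 + 1.0258 + 0.51341 = 8.0926.
⟨E⟩ = Σ Eᵢ gᵢe^(−Eᵢ/kT) / Z = (0·4.0000 + 2.52·2.5534 + 5.94·1.0258 + 6.62·0.51341) / 8.0926 = 1.97 ×10⁻²¹ J.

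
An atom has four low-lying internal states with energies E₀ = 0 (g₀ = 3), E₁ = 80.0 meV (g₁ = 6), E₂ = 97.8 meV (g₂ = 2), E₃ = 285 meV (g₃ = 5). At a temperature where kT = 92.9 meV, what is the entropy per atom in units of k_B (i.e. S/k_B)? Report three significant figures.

2.43

Eᵢ/kT = 0, 0.86114, 1.0527, 3.0678.
Z = Σ gᵢe^(−Eᵢ/kT) = 3·e^(−0) + 6·e^(−0.86114) + 2·e^(−1.0527) + 5·e^(−3.0678) = 3.0000 + 2.5361 + 0.69799 + 0.23262 = 6.4667.
⟨E⟩ = Σ EᵢPᵢ = 52.182 meV.
S/k_B = ln Z + ⟨E⟩/kT = ln(6.4667) + 52.182/92.9 = 1.8667 + 0.56170 = 2.43.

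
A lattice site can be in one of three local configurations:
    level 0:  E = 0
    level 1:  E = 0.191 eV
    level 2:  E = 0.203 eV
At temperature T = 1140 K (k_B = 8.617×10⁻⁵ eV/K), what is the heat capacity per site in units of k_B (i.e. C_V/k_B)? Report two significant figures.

0.67

k_BT = 8.617×10⁻⁵ × 1140 K = 0.09823 eV.
Eᵢ/kT = 0, 1.944, 2.067.
Z = Σ e^(−Eᵢ/kT) = e^(−0) + e^(−1.944) + e^(−2.067) = 1.000 + 0.1431 + 0.1266 = 1.270.
⟨E⟩ = 0.04176 eV, ⟨E²⟩ = 0.008218 eV².
C_V/k_B = (⟨E²⟩ − ⟨E⟩²)/(kT)² = (0.008218 − 0.001744)/0.009649 = 0.67.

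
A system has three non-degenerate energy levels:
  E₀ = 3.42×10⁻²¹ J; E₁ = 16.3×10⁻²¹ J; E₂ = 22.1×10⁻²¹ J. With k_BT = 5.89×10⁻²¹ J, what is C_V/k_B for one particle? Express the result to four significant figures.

0.7231

Eᵢ/kT = 0.580645, 2.76740, 3.75212.
Z = Σ e^(−Eᵢ/kT) = e^(−0.580645) + e^(−2.76740) + e^(−3.75212) = 0.559537 + 0.0628251 + 0.0234679 = 0.645830.
⟨E⟩ = 5.35173, ⟨E²⟩ = 53.7270.
C_V/k_B = (⟨E²⟩ − ⟨E⟩²)/(kT)² = (53.7270 − 28.6410)/34.6921 = 0.7231.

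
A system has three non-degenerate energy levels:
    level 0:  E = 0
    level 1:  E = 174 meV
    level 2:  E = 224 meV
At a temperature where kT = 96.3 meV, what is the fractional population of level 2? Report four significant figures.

Eᵢ/kT = 0, 1.80685, 2.32606.
Z = Σ e^(−Eᵢ/kT) = e^(−0) + e^(−1.80685) + e^(−2.32606) = 1.00000 + 0.164170 + 0.0976798 = 1.26185.
P₂ = e^(−E₂/kT) / Z = 0.0976798/1.26185 = 0.07741.

0.07741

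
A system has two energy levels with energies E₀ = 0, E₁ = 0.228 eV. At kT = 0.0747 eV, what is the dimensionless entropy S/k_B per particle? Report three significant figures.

0.184

Eᵢ/kT = 0, 3.0522.
Z = Σ e^(−Eᵢ/kT) = e^(−0) + e^(−3.0522) = 1.0000 + 0.047255 = 1.0473.
⟨E⟩ = Σ EᵢPᵢ = 0.010288 eV.
S/k_B = ln Z + ⟨E⟩/kT = ln(1.0473) + 0.010288/0.0747 = 0.046215 + 0.13772 = 0.184.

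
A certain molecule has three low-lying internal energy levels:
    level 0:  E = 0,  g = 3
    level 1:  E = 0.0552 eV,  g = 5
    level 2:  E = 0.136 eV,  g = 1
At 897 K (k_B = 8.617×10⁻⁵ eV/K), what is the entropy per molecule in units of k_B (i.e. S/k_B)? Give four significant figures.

2.091

k_BT = 8.617×10⁻⁵ × 897 K = 0.0772945 eV.
Eᵢ/kT = 0, 0.714152, 1.75950.
Z = Σ gᵢe^(−Eᵢ/kT) = 3·e^(−0) + 5·e^(−0.714152) + 1·e^(−1.75950) = 3.00000 + 2.44804 + 0.172131 = 5.62017.
⟨E⟩ = Σ EᵢPᵢ = 0.0282094 eV.
S/k_B = ln Z + ⟨E⟩/kT = ln(5.62017) + 0.0282094/0.0772945 = 1.72636 + 0.364960 = 2.091.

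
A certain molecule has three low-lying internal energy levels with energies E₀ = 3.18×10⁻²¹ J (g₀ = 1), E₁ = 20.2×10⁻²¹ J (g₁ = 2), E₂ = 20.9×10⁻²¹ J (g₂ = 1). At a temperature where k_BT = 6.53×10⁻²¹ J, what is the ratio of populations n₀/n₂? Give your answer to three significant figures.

15.1

n₀/n₂ = (g₀/g₂) exp[−(E₀−E₂)/kT] = (1/1) × exp(−(-17.72 ×10⁻²¹ J)/(6.53 ×10⁻²¹ J)) = (1/1) × exp(2.7136) = 15.1.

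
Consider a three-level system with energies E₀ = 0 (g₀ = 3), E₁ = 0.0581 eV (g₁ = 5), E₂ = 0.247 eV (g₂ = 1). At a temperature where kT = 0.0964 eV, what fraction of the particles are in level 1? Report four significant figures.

0.4707

Eᵢ/kT = 0, 0.602697, 2.56224.
Z = Σ gᵢe^(−Eᵢ/kT) = 3·e^(−0) + 5·e^(−0.602697) + 1·e^(−2.56224) = 3.00000 + 2.73667 + 0.0771318 = 5.81380.
P₁ = g₁ e^(−E₁/kT) / Z = 2.73667/5.81380 = 0.4707.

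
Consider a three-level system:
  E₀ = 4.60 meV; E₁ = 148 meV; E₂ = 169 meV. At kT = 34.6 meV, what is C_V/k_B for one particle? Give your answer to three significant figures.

Eᵢ/kT = 0.13295, 4.2775, 4.8844.
Z = Σ e^(−Eᵢ/kT) = e^(−0.13295) + e^(−4.2775) + e^(−4.8844) = 0.87551 + 0.013877 + 0.0075637 = 0.89695.
⟨E⟩ = 8.2049 meV, ⟨E²⟩ = 600.38 meV².
C_V/k_B = (⟨E²⟩ − ⟨E⟩²)/(kT)² = (600.38 − 67.320)/1197.2 = 0.445.

0.445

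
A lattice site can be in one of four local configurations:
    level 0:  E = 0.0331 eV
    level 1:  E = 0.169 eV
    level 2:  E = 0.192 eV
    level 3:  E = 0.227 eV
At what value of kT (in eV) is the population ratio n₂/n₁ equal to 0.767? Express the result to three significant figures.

n₂/n₁ = exp[−(E₂−E₁)/kT] = 0.767.
⇒ (E₂−E₁)/kT = ln(1/0.767) = ln(1.3038) = 0.26528.
kT = 0.023 eV / 0.26528 = 0.0867 eV.

0.0867 eV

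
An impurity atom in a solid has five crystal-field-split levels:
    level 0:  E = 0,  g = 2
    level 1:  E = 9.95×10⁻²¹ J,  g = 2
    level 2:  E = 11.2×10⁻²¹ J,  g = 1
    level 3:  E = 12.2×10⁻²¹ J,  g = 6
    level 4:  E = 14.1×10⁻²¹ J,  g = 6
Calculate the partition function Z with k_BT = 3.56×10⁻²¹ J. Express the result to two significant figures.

Z = 2.5

Eᵢ/kT = 0, 2.795, 3.146, 3.427, 3.961.
Z = Σ gᵢe^(−Eᵢ/kT) = 2·e^(−0) + 2·e^(−2.795) + 1·e^(−3.146) + 6·e^(−3.427) + 6·e^(−3.961) = 2.000 + 0.1222 + 0.04302 + 0.1949 + 0.1143 = 2.474.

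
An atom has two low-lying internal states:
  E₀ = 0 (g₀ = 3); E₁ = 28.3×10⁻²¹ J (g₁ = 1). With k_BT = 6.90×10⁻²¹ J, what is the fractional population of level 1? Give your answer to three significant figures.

0.00549

Eᵢ/kT = 0, 4.1014.
Z = Σ gᵢe^(−Eᵢ/kT) = 3·e^(−0) + 1·e^(−4.1014) = 3.0000 + 0.016549 = 3.0165.
P₁ = g₁ e^(−E₁/kT) / Z = 0.016549/3.0165 = 0.00549.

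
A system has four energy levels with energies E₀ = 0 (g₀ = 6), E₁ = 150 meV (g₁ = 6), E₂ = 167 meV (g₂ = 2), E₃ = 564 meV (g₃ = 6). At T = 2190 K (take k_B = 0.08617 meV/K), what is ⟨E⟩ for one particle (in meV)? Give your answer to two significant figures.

73 meV

k_BT = 0.08617 × 2190 K = 188.7 meV.
Eᵢ/kT = 0, 0.7949, 0.8850, 2.989.
Z = Σ gᵢe^(−Eᵢ/kT) = 6·e^(−0) + 6·e^(−0.7949) + 2·e^(−0.8850) + 6·e^(−2.989) = 6.000 + 2.710 + 0.8254 + 0.3020 = 9.837.
⟨E⟩ = Σ Eᵢ gᵢe^(−Eᵢ/kT) / Z = (0·6.000 + 150·2.710 + 167·0.8254 + 564·0.3020) / 9.837 = 73 meV.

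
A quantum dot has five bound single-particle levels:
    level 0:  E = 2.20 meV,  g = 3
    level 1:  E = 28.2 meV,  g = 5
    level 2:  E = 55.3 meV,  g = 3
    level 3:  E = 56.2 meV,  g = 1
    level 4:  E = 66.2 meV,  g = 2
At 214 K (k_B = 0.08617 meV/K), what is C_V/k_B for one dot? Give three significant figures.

k_BT = 0.08617 × 214 K = 18.440 meV.
Eᵢ/kT = 0.11931, 1.5293, 2.9989, 3.0477, 3.5900.
Z = Σ gᵢe^(−Eᵢ/kT) = 3·e^(−0.11931) + 5·e^(−1.5293) + 3·e^(−2.9989) + 1·e^(−3.0477) + 2·e^(−3.5900) = 2.6626 + 1.0834 + 0.14953 + 0.047468 + 0.055197 = 3.9982.
⟨E⟩ = 12.756 meV, ⟨E²⟩ = 431.08 meV².
C_V/k_B = (⟨E²⟩ − ⟨E⟩²)/(kT)² = (431.08 − 162.72)/340.03 = 0.789.

0.789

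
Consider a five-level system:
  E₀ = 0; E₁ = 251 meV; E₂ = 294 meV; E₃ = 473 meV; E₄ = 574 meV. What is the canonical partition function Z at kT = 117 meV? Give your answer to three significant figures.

Eᵢ/kT = 0, 2.1453, 2.5128, 4.0427, 4.9060.
Z = Σ e^(−Eᵢ/kT) = e^(−0) + e^(−2.1453) + e^(−2.5128) + e^(−4.0427) + e^(−4.9060) = 1.0000 + 0.11703 + 0.081041 + 0.017550 + 0.0074020 = 1.2230.

Z = 1.22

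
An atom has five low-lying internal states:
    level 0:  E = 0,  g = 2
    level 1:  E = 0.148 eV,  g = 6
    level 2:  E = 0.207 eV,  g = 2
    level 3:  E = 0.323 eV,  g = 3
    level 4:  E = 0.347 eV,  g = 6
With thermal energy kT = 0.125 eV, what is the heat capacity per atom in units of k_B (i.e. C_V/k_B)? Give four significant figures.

Eᵢ/kT = 0, 1.18400, 1.65600, 2.58400, 2.77600.
Z = Σ gᵢe^(−Eᵢ/kT) = 2·e^(−0) + 6·e^(−1.18400) + 2·e^(−1.65600) + 3·e^(−2.58400) + 6·e^(−2.77600) = 2.00000 + 1.83631 + 0.381802 + 0.226415 + 0.373723 = 4.81825.
⟨E⟩ = 0.114901 eV, ⟨E²⟩ = 0.0259853 eV².
C_V/k_B = (⟨E²⟩ − ⟨E⟩²)/(kT)² = (0.0259853 − 0.0132022)/0.0156250 = 0.8181.

0.8181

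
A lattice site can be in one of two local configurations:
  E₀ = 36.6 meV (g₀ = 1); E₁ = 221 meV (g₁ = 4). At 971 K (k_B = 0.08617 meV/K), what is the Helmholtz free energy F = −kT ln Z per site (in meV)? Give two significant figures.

k_BT = 0.08617 × 971 K = 83.67 meV.
Eᵢ/kT = 0.4374, 2.641.
Z = Σ gᵢe^(−Eᵢ/kT) = 1·e^(−0.4374) + 4·e^(−2.641) = 0.6457 + 0.2852 = 0.9309.
F = −kT ln Z = −83.67 × ln(0.9309) = −83.67 × -0.07160 = 6.0 meV.

6.0 meV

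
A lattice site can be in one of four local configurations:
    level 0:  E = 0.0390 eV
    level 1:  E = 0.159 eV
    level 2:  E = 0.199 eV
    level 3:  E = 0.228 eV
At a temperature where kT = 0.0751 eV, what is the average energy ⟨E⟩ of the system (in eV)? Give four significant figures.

0.08076 eV

Eᵢ/kT = 0.519308, 2.11718, 2.64980, 3.03595.
Z = Σ e^(−Eᵢ/kT) = e^(−0.519308) + e^(−2.11718) + e^(−2.64980) + e^(−3.03595) = 0.594932 + 0.120371 + 0.0706653 + 0.0480290 = 0.833997.
⟨E⟩ = Σ Eᵢ e^(−Eᵢ/kT) / Z = (0.0390·0.594932 + 0.159·0.120371 + 0.199·0.0706653 + 0.228·0.0480290) / 0.833997 = 0.08076 eV.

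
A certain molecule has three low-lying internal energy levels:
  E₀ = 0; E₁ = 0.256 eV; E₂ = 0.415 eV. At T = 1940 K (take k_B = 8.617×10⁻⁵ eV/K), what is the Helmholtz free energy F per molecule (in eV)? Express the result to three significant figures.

k_BT = 8.617×10⁻⁵ × 1940 K = 0.16717 eV.
Eᵢ/kT = 0, 1.5314, 2.4825.
Z = Σ e^(−Eᵢ/kT) = e^(−0) + e^(−1.5314) + e^(−2.4825) = 1.0000 + 0.21623 + 0.083534 = 1.2998.
F = −kT ln Z = −0.16717 × ln(1.2998) = −0.16717 × 0.26221 = -0.0438 eV.

-0.0438 eV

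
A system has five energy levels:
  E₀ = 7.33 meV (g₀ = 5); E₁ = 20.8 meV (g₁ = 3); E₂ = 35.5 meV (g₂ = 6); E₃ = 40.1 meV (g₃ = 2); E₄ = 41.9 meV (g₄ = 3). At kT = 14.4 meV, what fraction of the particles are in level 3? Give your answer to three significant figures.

0.0274

Eᵢ/kT = 0.50903, 1.4444, 2.4653, 2.7847, 2.9097.
Z = Σ gᵢe^(−Eᵢ/kT) = 5·e^(−0.50903) + 3·e^(−1.4444) + 6·e^(−2.4653) + 2·e^(−2.7847) + 3·e^(−2.9097) = 3.0054 + 0.70766 + 0.50990 + 0.12350 + 0.16348 = 4.5099.
P₃ = g₃ e^(−E₃/kT) / Z = 0.12350/4.5099 = 0.0274.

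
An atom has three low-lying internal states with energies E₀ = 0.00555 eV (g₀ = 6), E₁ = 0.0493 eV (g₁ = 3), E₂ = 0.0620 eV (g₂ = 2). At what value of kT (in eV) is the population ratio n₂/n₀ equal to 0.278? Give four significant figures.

0.3110 eV

n₂/n₀ = (g₂/g₀) exp[−(E₂−E₀)/kT] = 0.278.
⇒ (E₂−E₀)/kT = ln((2/6)/0.278) = ln(1.19904) = 0.181521.
kT = 0.05645 eV / 0.181521 = 0.3110 eV.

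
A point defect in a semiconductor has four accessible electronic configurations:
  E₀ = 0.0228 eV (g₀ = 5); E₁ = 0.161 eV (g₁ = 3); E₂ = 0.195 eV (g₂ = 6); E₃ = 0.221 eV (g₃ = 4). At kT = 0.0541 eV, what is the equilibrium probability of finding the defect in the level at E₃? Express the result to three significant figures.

Eᵢ/kT = 0.42144, 2.9760, 3.6044, 4.0850.
Z = Σ gᵢe^(−Eᵢ/kT) = 5·e^(−0.42144) + 3·e^(−2.9760) + 6·e^(−3.6044) + 4·e^(−4.0850) = 3.2805 + 0.15299 + 0.16322 + 0.067293 = 3.6640.
P₃ = g₃ e^(−E₃/kT) / Z = 0.067293/3.6640 = 0.0184.

0.0184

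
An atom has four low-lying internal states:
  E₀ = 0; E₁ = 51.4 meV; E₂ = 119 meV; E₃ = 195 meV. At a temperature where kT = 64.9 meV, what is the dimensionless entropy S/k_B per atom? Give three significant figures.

0.990

Eᵢ/kT = 0, 0.79199, 1.8336, 3.0046.
Z = Σ e^(−Eᵢ/kT) = e^(−0) + e^(−0.79199) + e^(−1.8336) + e^(−3.0046) = 1.0000 + 0.45294 + 0.15984 + 0.049559 = 1.6623.
⟨E⟩ = Σ EᵢPᵢ = 31.262 meV.
S/k_B = ln Z + ⟨E⟩/kT = ln(1.6623) + 31.262/64.9 = 0.50820 + 0.48169 = 0.990.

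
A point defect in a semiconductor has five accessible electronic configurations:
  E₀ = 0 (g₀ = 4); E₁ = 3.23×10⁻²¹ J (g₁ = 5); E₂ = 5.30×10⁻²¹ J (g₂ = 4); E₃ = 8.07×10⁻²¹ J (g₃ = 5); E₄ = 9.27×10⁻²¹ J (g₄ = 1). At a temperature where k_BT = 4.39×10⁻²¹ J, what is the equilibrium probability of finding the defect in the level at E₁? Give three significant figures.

Eᵢ/kT = 0, 0.73576, 1.2073, 1.8383, 2.1116.
Z = Σ gᵢe^(−Eᵢ/kT) = 4·e^(−0) + 5·e^(−0.73576) + 4·e^(−1.2073) + 5·e^(−1.8383) + 1·e^(−2.1116) = 4.0000 + 2.3957 + 1.1960 + 0.79544 + 0.12104 = 8.5082.
P₁ = g₁ e^(−E₁/kT) / Z = 2.3957/8.5082 = 0.282.

0.282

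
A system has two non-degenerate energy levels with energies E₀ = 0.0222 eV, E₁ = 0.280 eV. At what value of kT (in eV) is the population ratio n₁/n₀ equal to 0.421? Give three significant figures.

n₁/n₀ = exp[−(E₁−E₀)/kT] = 0.421.
⇒ (E₁−E₀)/kT = ln(1/0.421) = ln(2.3753) = 0.86512.
kT = 0.2578 eV / 0.86512 = 0.298 eV.

0.298 eV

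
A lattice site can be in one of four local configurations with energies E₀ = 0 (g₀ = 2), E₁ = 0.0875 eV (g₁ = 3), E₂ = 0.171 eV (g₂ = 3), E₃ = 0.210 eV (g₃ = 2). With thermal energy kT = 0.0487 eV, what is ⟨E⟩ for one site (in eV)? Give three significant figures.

0.0247 eV

Eᵢ/kT = 0, 1.7967, 3.5113, 4.3121.
Z = Σ gᵢe^(−Eᵢ/kT) = 2·e^(−0) + 3·e^(−1.7967) + 3·e^(−3.5113) + 2·e^(−4.3121) = 2.0000 + 0.49754 + 0.089574 + 0.026811 = 2.6139.
⟨E⟩ = Σ Eᵢ gᵢe^(−Eᵢ/kT) / Z = (0·2.0000 + 0.0875·0.49754 + 0.171·0.089574 + 0.210·0.026811) / 2.6139 = 0.0247 eV.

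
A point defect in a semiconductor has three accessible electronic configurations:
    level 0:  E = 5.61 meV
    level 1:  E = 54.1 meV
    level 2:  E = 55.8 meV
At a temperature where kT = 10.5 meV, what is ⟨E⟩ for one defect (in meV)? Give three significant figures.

Eᵢ/kT = 0.53429, 5.1524, 5.3143.
Z = Σ e^(−Eᵢ/kT) = e^(−0.53429) + e^(−5.1524) + e^(−5.3143) = 0.58609 + 0.0057855 + 0.0049207 = 0.59680.
⟨E⟩ = Σ Eᵢ e^(−Eᵢ/kT) / Z = (5.61·0.58609 + 54.1·0.0057855 + 55.8·0.0049207) / 0.59680 = 6.49 meV.

6.49 meV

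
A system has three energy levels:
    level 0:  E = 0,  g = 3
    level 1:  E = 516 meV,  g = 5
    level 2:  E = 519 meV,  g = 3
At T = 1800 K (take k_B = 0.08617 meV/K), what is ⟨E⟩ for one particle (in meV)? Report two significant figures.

k_BT = 0.08617 × 1800 K = 155.1 meV.
Eᵢ/kT = 0, 3.327, 3.346.
Z = Σ gᵢe^(−Eᵢ/kT) = 3·e^(−0) + 5·e^(−3.327) + 3·e^(−3.346) = 3.000 + 0.1795 + 0.1057 = 3.285.
⟨E⟩ = Σ Eᵢ gᵢe^(−Eᵢ/kT) / Z = (0·3.000 + 516·0.1795 + 519·0.1057) / 3.285 = 45 meV.

45 meV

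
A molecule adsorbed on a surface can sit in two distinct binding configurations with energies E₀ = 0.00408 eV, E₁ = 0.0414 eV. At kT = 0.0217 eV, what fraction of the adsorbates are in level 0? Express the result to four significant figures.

Eᵢ/kT = 0.188018, 1.90783.
Z = Σ e^(−Eᵢ/kT) = e^(−0.188018) + e^(−1.90783) = 0.828600 + 0.148402 = 0.977002.
P₀ = e^(−E₀/kT) / Z = 0.828600/0.977002 = 0.8481.

0.8481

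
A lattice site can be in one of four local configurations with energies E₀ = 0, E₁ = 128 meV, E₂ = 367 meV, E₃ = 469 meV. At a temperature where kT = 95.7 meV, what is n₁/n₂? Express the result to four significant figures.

12.15

n₁/n₂ = exp[−(E₁−E₂)/kT] = exp(−(-239 meV)/(95.7 meV)) = exp(2.49739) = 12.15.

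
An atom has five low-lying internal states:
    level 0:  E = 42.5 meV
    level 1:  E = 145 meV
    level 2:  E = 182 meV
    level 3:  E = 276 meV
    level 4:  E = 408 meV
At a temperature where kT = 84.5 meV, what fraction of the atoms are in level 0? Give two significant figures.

Eᵢ/kT = 0.5030, 1.716, 2.154, 3.266, 4.828.
Z = Σ e^(−Eᵢ/kT) = e^(−0.5030) + e^(−1.716) + e^(−2.154) + e^(−3.266) + e^(−4.828) = 0.6047 + 0.1798 + 0.1160 + 0.03816 + 0.008003 = 0.9467.
P₀ = e^(−E₀/kT) / Z = 0.6047/0.9467 = 0.64.

0.64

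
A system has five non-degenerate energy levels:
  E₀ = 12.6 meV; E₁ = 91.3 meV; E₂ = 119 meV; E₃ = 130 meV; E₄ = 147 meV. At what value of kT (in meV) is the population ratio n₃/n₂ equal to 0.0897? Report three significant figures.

n₃/n₂ = exp[−(E₃−E₂)/kT] = 0.0897.
⇒ (E₃−E₂)/kT = ln(1/0.0897) = ln(11.148) = 2.4113.
kT = 11 meV / 2.4113 = 4.56 meV.

4.56 meV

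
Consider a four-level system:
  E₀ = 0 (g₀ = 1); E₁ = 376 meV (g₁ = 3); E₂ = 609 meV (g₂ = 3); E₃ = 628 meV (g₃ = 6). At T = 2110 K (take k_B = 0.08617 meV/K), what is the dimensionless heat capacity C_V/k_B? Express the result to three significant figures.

1.88

k_BT = 0.08617 × 2110 K = 181.82 meV.
Eᵢ/kT = 0, 2.0680, 3.3495, 3.4540.
Z = Σ gᵢe^(−Eᵢ/kT) = 1·e^(−0) + 3·e^(−2.0680) + 3·e^(−3.3495) + 6·e^(−3.4540) = 1.0000 + 0.37932 + 0.10531 + 0.18971 = 1.6743.
⟨E⟩ = 194.65 meV, ⟨E²⟩ = 100040 meV².
C_V/k_B = (⟨E²⟩ − ⟨E⟩²)/(kT)² = (100040 − 37889)/33059 = 1.88.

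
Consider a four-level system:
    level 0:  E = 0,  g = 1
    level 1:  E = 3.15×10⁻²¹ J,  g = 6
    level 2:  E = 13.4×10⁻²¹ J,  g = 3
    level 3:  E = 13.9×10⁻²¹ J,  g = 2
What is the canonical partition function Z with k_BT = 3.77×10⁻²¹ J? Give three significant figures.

Z = 3.74

Eᵢ/kT = 0, 0.83554, 3.5544, 3.6870.
Z = Σ gᵢe^(−Eᵢ/kT) = 1·e^(−0) + 6·e^(−0.83554) + 3·e^(−3.5544) + 2·e^(−3.6870) = 1.0000 + 2.6018 + 0.085796 + 0.050094 = 3.7377.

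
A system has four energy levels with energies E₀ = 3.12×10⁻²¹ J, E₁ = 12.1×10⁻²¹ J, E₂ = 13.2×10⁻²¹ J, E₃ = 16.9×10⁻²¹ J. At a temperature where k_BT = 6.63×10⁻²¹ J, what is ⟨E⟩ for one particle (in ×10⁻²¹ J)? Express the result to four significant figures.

7.019 ×10⁻²¹ J

Eᵢ/kT = 0.470588, 1.82504, 1.99095, 2.54902.
Z = Σ e^(−Eᵢ/kT) = e^(−0.470588) + e^(−1.82504) + e^(−1.99095) + e^(−2.54902) = 0.624635 + 0.161211 + 0.136566 + 0.0781582 = 1.00057.
⟨E⟩ = Σ Eᵢ e^(−Eᵢ/kT) / Z = (3.12·0.624635 + 12.1·0.161211 + 13.2·0.136566 + 16.9·0.0781582) / 1.00057 = 7.019 ×10⁻²¹ J.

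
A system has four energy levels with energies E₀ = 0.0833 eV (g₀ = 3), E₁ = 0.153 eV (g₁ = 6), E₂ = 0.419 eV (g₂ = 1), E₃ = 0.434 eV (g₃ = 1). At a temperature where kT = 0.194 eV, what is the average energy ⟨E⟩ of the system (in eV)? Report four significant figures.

0.1376 eV

Eᵢ/kT = 0.429381, 0.788660, 2.15979, 2.23711.
Z = Σ gᵢe^(−Eᵢ/kT) = 3·e^(−0.429381) + 6·e^(−0.788660) + 1·e^(−2.15979) + 1·e^(−2.23711) = 1.95274 + 2.72672 + 0.115349 + 0.106767 = 4.90158.
⟨E⟩ = Σ Eᵢ gᵢe^(−Eᵢ/kT) / Z = (0.0833·1.95274 + 0.153·2.72672 + 0.419·0.115349 + 0.434·0.106767) / 4.90158 = 0.1376 eV.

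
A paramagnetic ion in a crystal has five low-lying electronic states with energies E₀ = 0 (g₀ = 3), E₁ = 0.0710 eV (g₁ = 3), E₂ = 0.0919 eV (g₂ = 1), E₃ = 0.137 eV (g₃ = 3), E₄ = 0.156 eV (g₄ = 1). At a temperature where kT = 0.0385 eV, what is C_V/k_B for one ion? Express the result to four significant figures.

0.7949

Eᵢ/kT = 0, 1.84416, 2.38701, 3.55844, 4.05195.
Z = Σ gᵢe^(−Eᵢ/kT) = 3·e^(−0) + 3·e^(−1.84416) + 1·e^(−2.38701) + 3·e^(−3.55844) + 1·e^(−4.05195) = 3.00000 + 0.474474 + 0.0919041 + 0.0854497 + 0.0173884 = 3.66922.
⟨E⟩ = 0.0154128 eV, ⟨E²⟩ = 0.00141583 eV².
C_V/k_B = (⟨E²⟩ − ⟨E⟩²)/(kT)² = (0.00141583 − 0.000237554)/0.00148225 = 0.7949.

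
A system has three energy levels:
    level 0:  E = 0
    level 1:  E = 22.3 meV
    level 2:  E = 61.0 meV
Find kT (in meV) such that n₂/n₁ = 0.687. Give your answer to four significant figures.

n₂/n₁ = exp[−(E₂−E₁)/kT] = 0.687.
⇒ (E₂−E₁)/kT = ln(1/0.687) = ln(1.45560) = 0.375418.
kT = 38.7 meV / 0.375418 = 103.1 meV.

103.1 meV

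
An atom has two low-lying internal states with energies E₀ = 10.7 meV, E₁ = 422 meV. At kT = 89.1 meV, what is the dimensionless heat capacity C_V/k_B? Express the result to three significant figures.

Eᵢ/kT = 0.12009, 4.7363.
Z = Σ e^(−Eᵢ/kT) = e^(−0.12009) + e^(−4.7363) = 0.88684 + 0.0087710 = 0.89561.
⟨E⟩ = 14.728 meV, ⟨E²⟩ = 1857.4 meV².
C_V/k_B = (⟨E²⟩ − ⟨E⟩²)/(kT)² = (1857.4 − 216.91)/7938.8 = 0.207.

0.207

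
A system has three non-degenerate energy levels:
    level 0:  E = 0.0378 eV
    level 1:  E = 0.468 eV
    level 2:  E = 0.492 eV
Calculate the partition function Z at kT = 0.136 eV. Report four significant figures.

Eᵢ/kT = 0.277941, 3.44118, 3.61765.
Z = Σ e^(−Eᵢ/kT) = e^(−0.277941) + e^(−3.44118) + e^(−3.61765) = 0.757342 + 0.0320269 + 0.0268457 = 0.816215.

Z = 0.8162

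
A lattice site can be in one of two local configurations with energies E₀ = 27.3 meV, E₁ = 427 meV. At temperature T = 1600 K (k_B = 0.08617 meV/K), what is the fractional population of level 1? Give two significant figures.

k_BT = 0.08617 × 1600 K = 137.9 meV.
Eᵢ/kT = 0.1980, 3.096.
Z = Σ e^(−Eᵢ/kT) = e^(−0.1980) + e^(−3.096) = 0.8204 + 0.04523 = 0.8656.
P₁ = e^(−E₁/kT) / Z = 0.04523/0.8656 = 0.052.

0.052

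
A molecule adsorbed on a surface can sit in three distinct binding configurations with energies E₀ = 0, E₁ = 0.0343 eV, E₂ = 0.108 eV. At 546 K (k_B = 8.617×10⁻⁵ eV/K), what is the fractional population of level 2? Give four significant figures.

k_BT = 8.617×10⁻⁵ × 546 K = 0.0470488 eV.
Eᵢ/kT = 0, 0.729030, 2.29549.
Z = Σ e^(−Eᵢ/kT) = e^(−0) + e^(−0.729030) + e^(−2.29549) = 1.00000 + 0.482377 + 0.100712 = 1.58309.
P₂ = e^(−E₂/kT) / Z = 0.100712/1.58309 = 0.06362.

0.06362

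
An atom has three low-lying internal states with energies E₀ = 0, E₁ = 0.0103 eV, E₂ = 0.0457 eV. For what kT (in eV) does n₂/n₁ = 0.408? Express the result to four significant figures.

0.03949 eV

n₂/n₁ = exp[−(E₂−E₁)/kT] = 0.408.
⇒ (E₂−E₁)/kT = ln(1/0.408) = ln(2.45098) = 0.896488.
kT = 0.0354 eV / 0.896488 = 0.03949 eV.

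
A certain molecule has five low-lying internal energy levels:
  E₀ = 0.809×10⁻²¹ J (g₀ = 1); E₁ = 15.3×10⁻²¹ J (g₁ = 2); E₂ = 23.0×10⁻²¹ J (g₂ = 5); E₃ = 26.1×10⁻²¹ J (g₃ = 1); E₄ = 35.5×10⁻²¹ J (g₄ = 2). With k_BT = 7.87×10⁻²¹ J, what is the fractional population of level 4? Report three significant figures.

0.0145

Eᵢ/kT = 0.10280, 1.9441, 2.9225, 3.3164, 4.5108.
Z = Σ gᵢe^(−Eᵢ/kT) = 1·e^(−0.10280) + 2·e^(−1.9441) + 5·e^(−2.9225) + 1·e^(−3.3164) + 2·e^(−4.5108) = 0.90231 + 0.28623 + 0.26900 + 0.036283 + 0.021979 = 1.5158.
P₄ = g₄ e^(−E₄/kT) / Z = 0.021979/1.5158 = 0.0145.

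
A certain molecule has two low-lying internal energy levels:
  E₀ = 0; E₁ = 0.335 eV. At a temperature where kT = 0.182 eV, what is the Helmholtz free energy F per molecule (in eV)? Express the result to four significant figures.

Eᵢ/kT = 0, 1.84066.
Z = Σ e^(−Eᵢ/kT) = e^(−0) + e^(−1.84066) = 1.00000 + 0.158713 = 1.15871.
F = −kT ln Z = −0.182 × ln(1.15871) = −0.182 × 0.147307 = -0.02681 eV.

-0.02681 eV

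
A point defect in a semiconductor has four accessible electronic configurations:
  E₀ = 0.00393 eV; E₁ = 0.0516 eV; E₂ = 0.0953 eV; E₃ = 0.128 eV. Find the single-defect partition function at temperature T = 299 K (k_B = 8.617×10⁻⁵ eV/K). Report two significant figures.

k_BT = 8.617×10⁻⁵ × 299 K = 0.02576 eV.
Eᵢ/kT = 0.1526, 2.003, 3.700, 4.969.
Z = Σ e^(−Eᵢ/kT) = e^(−0.1526) + e^(−2.003) + e^(−3.700) + e^(−4.969) = 0.8585 + 0.1349 + 0.02472 + 0.006950 = 1.025.

Z = 1.0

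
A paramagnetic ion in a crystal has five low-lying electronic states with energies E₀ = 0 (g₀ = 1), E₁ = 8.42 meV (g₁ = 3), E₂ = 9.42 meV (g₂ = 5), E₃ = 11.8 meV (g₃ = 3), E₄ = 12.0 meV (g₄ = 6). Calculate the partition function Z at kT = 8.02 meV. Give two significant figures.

Eᵢ/kT = 0, 1.050, 1.175, 1.471, 1.496.
Z = Σ gᵢe^(−Eᵢ/kT) = 1·e^(−0) + 3·e^(−1.050) + 5·e^(−1.175) + 3·e^(−1.471) + 6·e^(−1.496) = 1.000 + 1.050 + 1.544 + 0.6891 + 1.344 = 5.627.

Z = 5.6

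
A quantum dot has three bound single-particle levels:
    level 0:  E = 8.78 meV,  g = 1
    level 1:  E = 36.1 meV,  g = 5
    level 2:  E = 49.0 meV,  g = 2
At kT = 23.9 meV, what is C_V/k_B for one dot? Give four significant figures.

Eᵢ/kT = 0.367364, 1.51046, 2.05021.
Z = Σ gᵢe^(−Eᵢ/kT) = 1·e^(−0.367364) + 5·e^(−1.51046) + 2·e^(−2.05021) = 0.692558 + 1.10404 + 0.257416 = 2.05401.
⟨E⟩ = 28.5052 meV, ⟨E²⟩ = 1027.38 meV².
C_V/k_B = (⟨E²⟩ − ⟨E⟩²)/(kT)² = (1027.38 − 812.546)/571.210 = 0.3761.

0.3761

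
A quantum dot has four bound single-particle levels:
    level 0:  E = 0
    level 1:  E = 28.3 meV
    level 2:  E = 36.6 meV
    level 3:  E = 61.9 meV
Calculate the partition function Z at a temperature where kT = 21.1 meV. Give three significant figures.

Z = 1.49

Eᵢ/kT = 0, 1.3412, 1.7346, 2.9336.
Z = Σ e^(−Eᵢ/kT) = e^(−0) + e^(−1.3412) + e^(−1.7346) + e^(−2.9336) = 1.0000 + 0.26153 + 0.17647 + 0.053205 = 1.4912.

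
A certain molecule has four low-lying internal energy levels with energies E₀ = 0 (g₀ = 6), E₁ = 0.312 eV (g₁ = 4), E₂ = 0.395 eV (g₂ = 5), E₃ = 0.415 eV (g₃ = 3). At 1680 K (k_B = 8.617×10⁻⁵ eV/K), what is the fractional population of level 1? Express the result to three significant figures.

0.0666

k_BT = 8.617×10⁻⁵ × 1680 K = 0.14477 eV.
Eᵢ/kT = 0, 2.1551, 2.7285, 2.8666.
Z = Σ gᵢe^(−Eᵢ/kT) = 6·e^(−0) + 4·e^(−2.1551) + 5·e^(−2.7285) + 3·e^(−2.8666) = 6.0000 + 0.46357 + 0.32659 + 0.17068 = 6.9608.
P₁ = g₁ e^(−E₁/kT) / Z = 0.46357/6.9608 = 0.0666.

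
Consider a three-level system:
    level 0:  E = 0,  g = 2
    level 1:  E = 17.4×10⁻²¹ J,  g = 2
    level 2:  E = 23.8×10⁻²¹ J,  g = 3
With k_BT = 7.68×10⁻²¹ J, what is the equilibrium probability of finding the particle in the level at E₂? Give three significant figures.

0.0577

Eᵢ/kT = 0, 2.2656, 3.0990.
Z = Σ gᵢe^(−Eᵢ/kT) = 2·e^(−0) + 2·e^(−2.2656) + 3·e^(−3.0990) = 2.0000 + 0.20754 + 0.13528 = 2.3428.
P₂ = g₂ e^(−E₂/kT) / Z = 0.13528/2.3428 = 0.0577.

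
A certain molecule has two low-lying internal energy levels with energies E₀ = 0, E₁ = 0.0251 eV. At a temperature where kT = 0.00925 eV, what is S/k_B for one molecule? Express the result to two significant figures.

0.23

Eᵢ/kT = 0, 2.714.
Z = Σ e^(−Eᵢ/kT) = e^(−0) + e^(−2.714) = 1.000 + 0.06627 = 1.066.
⟨E⟩ = Σ EᵢPᵢ = 0.001560 eV.
S/k_B = ln Z + ⟨E⟩/kT = ln(1.066) + 0.001560/0.00925 = 0.06391 + 0.1686 = 0.23.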